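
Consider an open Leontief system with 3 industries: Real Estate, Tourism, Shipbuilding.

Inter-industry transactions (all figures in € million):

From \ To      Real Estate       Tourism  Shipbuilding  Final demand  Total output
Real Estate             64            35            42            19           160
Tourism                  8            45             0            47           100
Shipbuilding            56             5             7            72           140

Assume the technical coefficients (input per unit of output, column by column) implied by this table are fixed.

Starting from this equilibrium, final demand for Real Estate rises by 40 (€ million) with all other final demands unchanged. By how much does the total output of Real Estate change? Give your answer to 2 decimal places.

Technical coefficients a_ij = z_ij / X_j:
  a_RR = 64/160 = 0.40, a_TR = 8/160 = 0.05, a_SR = 56/160 = 0.35
  a_RT = 35/100 = 0.35, a_TT = 45/100 = 0.45, a_ST = 5/100 = 0.05
  a_RS = 42/140 = 0.30, a_TS = 0/140 = 0.00, a_SS = 7/140 = 0.05
I − A =
  [   0.60    -0.35    -0.30]
  [  -0.05     0.55     0.00]
  [  -0.35    -0.05     0.95]
Cofactors of I−A, C_ij = (−1)^(i+j)·(minor ij) (rows/columns in the sector order above):
  C_11 = (0.55)(0.95) − (0.00)(-0.05) = 0.5225
  C_12 = −[(-0.05)(0.95) − (0.00)(-0.35)] = 0.0475
  C_13 = (-0.05)(-0.05) − (0.55)(-0.35) = 0.1950
  C_21 = −[(-0.35)(0.95) − (-0.30)(-0.05)] = 0.3475
  C_22 = (0.60)(0.95) − (-0.30)(-0.35) = 0.4650
  C_23 = −[(0.60)(-0.05) − (-0.35)(-0.35)] = 0.1525
  C_31 = (-0.35)(0.00) − (-0.30)(0.55) = 0.1650
  C_32 = −[(0.60)(0.00) − (-0.30)(-0.05)] = 0.0150
  C_33 = (0.60)(0.55) − (-0.35)(-0.05) = 0.3125
det(I−A) = Σ_j (I−A)_1j·C_1j = (0.60)(0.5225) + (-0.35)(0.0475) + (-0.30)(0.1950) = 0.238375
adj(I−A) = Cᵀ =
  [ 0.5225   0.3475   0.1650]
  [ 0.0475   0.4650   0.0150]
  [ 0.1950   0.1525   0.3125]
(I − A)⁻¹ = adj(I−A) / det(I−A) ≈
  [   2.1919     1.4578     0.6922]
  [   0.1993     1.9507     0.0629]
  [   0.8180     0.6397     1.3110]
Δx = (I − A)⁻¹ Δd with Δd having +40 in the Real Estate component and 0 elsewhere.
So Δx_R = L_RR · (+40), where L_RR = adj(I−A)_RR / det(I−A) = 0.5225 / 0.238375.
Δx_R = 0.5225 × (+40) / 0.238375 = 20.90 / 0.238375 ≈ 87.68.

Δx_R = 87.68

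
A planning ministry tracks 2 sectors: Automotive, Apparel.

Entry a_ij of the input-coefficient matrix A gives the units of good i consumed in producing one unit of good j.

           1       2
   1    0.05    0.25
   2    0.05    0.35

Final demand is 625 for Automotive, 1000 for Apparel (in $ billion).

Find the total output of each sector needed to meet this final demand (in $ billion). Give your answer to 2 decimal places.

x_1 = 1084.71, x_2 = 1621.90

I − A =
  [   0.95    -0.25]
  [  -0.05     0.65]
det(I−A) = (0.95)(0.65) − (-0.25)(-0.05) = 0.6050
adj(I−A) = [[0.65, 0.25], [0.05, 0.95]]
(I − A)⁻¹ = adj(I−A) / det(I−A) ≈
  [   1.0744     0.4132]
  [   0.0826     1.5702]
x = (I − A)⁻¹ d = adj(I−A)·d / det(I−A), with det(I−A) = 0.6050:
  x_1 = (0.65·625 + 0.25·1000) / 0.6050 = 656.25 / 0.6050 ≈ 1084.71
  x_2 = (0.05·625 + 0.95·1000) / 0.6050 = 981.25 / 0.6050 ≈ 1621.90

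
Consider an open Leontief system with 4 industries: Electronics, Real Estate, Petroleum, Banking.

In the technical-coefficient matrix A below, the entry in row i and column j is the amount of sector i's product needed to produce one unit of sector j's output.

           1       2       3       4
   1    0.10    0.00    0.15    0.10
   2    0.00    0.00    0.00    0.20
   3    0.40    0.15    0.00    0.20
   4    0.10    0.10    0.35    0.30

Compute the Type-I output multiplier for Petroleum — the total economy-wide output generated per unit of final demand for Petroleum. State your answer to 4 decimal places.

m_3 = 2.4082

I − A =
  [   0.90     0.00    -0.15    -0.10]
  [   0.00     1.00     0.00    -0.20]
  [  -0.40    -0.15     1.00    -0.20]
  [  -0.10    -0.10    -0.35     0.70]
Compute the cofactors C_ij = (−1)^(i+j)·(3×3 minor ij) of I−A; the adjugate is their transpose:
adj(I−A) = Cᵀ =
  [ 0.5995   0.0340   0.1370   0.1345]
  [ 0.0480   0.4980   0.0660   0.1680]
  [ 0.2950   0.1150   0.6020   0.2470]
  [ 0.2400   0.1335   0.3300   0.8400]
det(I−A) = Σ_j (I−A)_1j·C_1j = (0.90)(0.5995) + (0.00)(0.0480) + (-0.15)(0.2950) + (-0.10)(0.2400) = 0.4713
(I − A)⁻¹ = adj(I−A) / det(I−A) ≈
  [   1.27201     0.07214     0.29069     0.28538]
  [   0.10185     1.05665     0.14004     0.35646]
  [   0.62593     0.24401     1.27732     0.52408]
  [   0.50923     0.28326     0.70019     1.78230]
The output multiplier for sector j is the column-j sum of the Leontief inverse (I − A)⁻¹ = adj(I−A) / det(I−A).
Column 3 of adj(I−A): (0.1370, 0.0660, 0.6020, 0.3300); det(I−A) = 0.4713.
m_3 = (0.1370 + 0.0660 + 0.6020 + 0.3300) / 0.4713 = 1.135 / 0.4713 ≈ 2.4082.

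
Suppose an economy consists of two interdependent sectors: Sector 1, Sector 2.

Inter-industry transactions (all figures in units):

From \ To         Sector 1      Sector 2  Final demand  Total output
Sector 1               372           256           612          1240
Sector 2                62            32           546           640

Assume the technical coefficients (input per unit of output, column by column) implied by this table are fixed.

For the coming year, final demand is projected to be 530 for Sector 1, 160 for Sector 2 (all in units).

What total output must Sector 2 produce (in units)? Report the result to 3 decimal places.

Technical coefficients a_ij = z_ij / X_j:
  a_11 = 372/1240 = 0.30, a_21 = 62/1240 = 0.05
  a_12 = 256/640 = 0.40, a_22 = 32/640 = 0.05
I − A =
  [   0.70    -0.40]
  [  -0.05     0.95]
det(I−A) = (0.70)(0.95) − (-0.40)(-0.05) = 0.6450
adj(I−A) = [[0.95, 0.40], [0.05, 0.70]]
(I − A)⁻¹ = adj(I−A) / det(I−A) ≈
  [   1.4729     0.6202]
  [   0.0775     1.0853]
x = (I − A)⁻¹ d = adj(I−A)·d / det(I−A), with det(I−A) = 0.6450:
  x_1 = (0.95·530 + 0.40·160) / 0.6450 = 567.50 / 0.6450 ≈ 879.845
  x_2 = (0.05·530 + 0.70·160) / 0.6450 = 138.50 / 0.6450 ≈ 214.729

x_2 = 214.729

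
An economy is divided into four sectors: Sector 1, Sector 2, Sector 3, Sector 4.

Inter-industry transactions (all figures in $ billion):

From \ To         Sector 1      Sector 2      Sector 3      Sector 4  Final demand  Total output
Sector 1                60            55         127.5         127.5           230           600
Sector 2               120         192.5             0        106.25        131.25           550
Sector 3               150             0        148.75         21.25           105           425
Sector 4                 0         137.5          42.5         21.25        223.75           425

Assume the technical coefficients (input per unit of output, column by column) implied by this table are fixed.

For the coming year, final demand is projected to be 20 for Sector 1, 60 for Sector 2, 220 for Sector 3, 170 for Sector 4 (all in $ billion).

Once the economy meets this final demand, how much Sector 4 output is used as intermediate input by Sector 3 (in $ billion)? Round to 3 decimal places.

Technical coefficients a_ij = z_ij / X_j:
  a_11 = 60/600 = 0.10, a_21 = 120/600 = 0.20, a_31 = 150/600 = 0.25, a_41 = 0/600 = 0.00
  a_12 = 55/550 = 0.10, a_22 = 192.5/550 = 0.35, a_32 = 0/550 = 0.00, a_42 = 137.5/550 = 0.25
  a_13 = 127.5/425 = 0.30, a_23 = 0/425 = 0.00, a_33 = 148.75/425 = 0.35, a_43 = 42.5/425 = 0.10
  a_14 = 127.5/425 = 0.30, a_24 = 106.25/425 = 0.25, a_34 = 21.25/425 = 0.05, a_44 = 21.25/425 = 0.05
I − A =
  [   0.90    -0.10    -0.30    -0.30]
  [  -0.20     0.65     0.00    -0.25]
  [  -0.25     0.00     0.65    -0.05]
  [   0.00    -0.25    -0.10     0.95]
Compute the cofactors C_ij = (−1)^(i+j)·(3×3 minor ij) of I−A; the adjugate is their transpose:
adj(I−A) = Cᵀ =
  [ 0.35750   0.11375   0.18850   0.15275]
  [ 0.12875   0.47250   0.08550   0.16950]
  [ 0.14125   0.05375   0.46550   0.08325]
  [ 0.04875   0.13000   0.07150   0.31850]
det(I−A) = Σ_j (I−A)_1j·C_1j = (0.90)(0.35750) + (-0.10)(0.12875) + (-0.30)(0.14125) + (-0.30)(0.04875) = 0.251875
(I − A)⁻¹ = adj(I−A) / det(I−A) ≈
  [   1.4194     0.4516     0.7484     0.6065]
  [   0.5112     1.8759     0.3395     0.6730]
  [   0.5608     0.2134     1.8481     0.3305]
  [   0.1935     0.5161     0.2839     1.2645]
First solve x = (I − A)⁻¹ d = adj(I−A)·d / det(I−A); in particular x_3 = (0.14125·20 + 0.05375·60 + 0.46550·220 + 0.08325·170) / 0.251875 = 122.6125 / 0.251875 ≈ 486.79901.
Intermediate flow from 4 to 3: z_43 = a_43 · x_3 = 0.10 × 122.6125 / 0.251875 = 12.26125 / 0.251875 ≈ 48.680.

z_43 = 48.680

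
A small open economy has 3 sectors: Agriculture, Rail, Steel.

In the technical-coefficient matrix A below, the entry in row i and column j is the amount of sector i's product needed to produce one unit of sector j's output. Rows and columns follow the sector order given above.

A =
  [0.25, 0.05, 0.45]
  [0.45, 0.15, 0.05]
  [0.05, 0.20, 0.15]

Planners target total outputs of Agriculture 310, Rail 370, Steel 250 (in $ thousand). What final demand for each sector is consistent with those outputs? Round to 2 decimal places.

d_1 = 101.50, d_2 = 162.50, d_3 = 123.00

I − A =
  [   0.75    -0.05    -0.45]
  [  -0.45     0.85    -0.05]
  [  -0.05    -0.20     0.85]
d = (I − A) x:
  d_1 = (+0.75)·310 + (-0.05)·370 + (-0.45)·250 = 101.50
  d_2 = (-0.45)·310 + (+0.85)·370 + (-0.05)·250 = 162.50
  d_3 = (-0.05)·310 + (-0.20)·370 + (+0.85)·250 = 123.00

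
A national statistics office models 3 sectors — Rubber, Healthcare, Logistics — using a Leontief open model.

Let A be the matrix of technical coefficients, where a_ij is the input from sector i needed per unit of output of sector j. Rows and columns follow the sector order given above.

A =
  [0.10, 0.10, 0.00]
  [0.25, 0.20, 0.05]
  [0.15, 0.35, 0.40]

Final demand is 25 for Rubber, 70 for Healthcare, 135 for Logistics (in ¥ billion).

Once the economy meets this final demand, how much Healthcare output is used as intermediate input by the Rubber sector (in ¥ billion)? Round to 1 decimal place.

I − A =
  [   0.90    -0.10     0.00]
  [  -0.25     0.80    -0.05]
  [  -0.15    -0.35     0.60]
Cofactors of I−A, C_ij = (−1)^(i+j)·(minor ij) (rows/columns in the sector order above):
  C_11 = (0.80)(0.60) − (-0.05)(-0.35) = 0.4625
  C_12 = −[(-0.25)(0.60) − (-0.05)(-0.15)] = 0.1575
  C_13 = (-0.25)(-0.35) − (0.80)(-0.15) = 0.2075
  C_21 = −[(-0.10)(0.60) − (0.00)(-0.35)] = 0.0600
  C_22 = (0.90)(0.60) − (0.00)(-0.15) = 0.5400
  C_23 = −[(0.90)(-0.35) − (-0.10)(-0.15)] = 0.3300
  C_31 = (-0.10)(-0.05) − (0.00)(0.80) = 0.0050
  C_32 = −[(0.90)(-0.05) − (0.00)(-0.25)] = 0.0450
  C_33 = (0.90)(0.80) − (-0.10)(-0.25) = 0.6950
det(I−A) = Σ_j (I−A)_1j·C_1j = (0.90)(0.4625) + (-0.10)(0.1575) + (0.00)(0.2075) = 0.4005
adj(I−A) = Cᵀ =
  [ 0.4625   0.0600   0.0050]
  [ 0.1575   0.5400   0.0450]
  [ 0.2075   0.3300   0.6950]
(I − A)⁻¹ = adj(I−A) / det(I−A) ≈
  [   1.1548     0.1498     0.0125]
  [   0.3933     1.3483     0.1124]
  [   0.5181     0.8240     1.7353]
First solve x = (I − A)⁻¹ d = adj(I−A)·d / det(I−A); in particular x_1 = (0.4625·25 + 0.0600·70 + 0.0050·135) / 0.4005 = 16.4375 / 0.4005 ≈ 41.042.
Intermediate flow from 2 to 1: z_21 = a_21 · x_1 = 0.25 × 16.4375 / 0.4005 = 4.109375 / 0.4005 ≈ 10.3.

z_21 = 10.3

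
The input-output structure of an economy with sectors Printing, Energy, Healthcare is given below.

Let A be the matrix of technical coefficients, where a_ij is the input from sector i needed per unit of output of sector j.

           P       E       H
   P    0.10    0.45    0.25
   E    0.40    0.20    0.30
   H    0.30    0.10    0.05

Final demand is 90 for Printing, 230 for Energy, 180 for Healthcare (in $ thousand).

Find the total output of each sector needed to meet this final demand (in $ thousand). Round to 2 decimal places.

x_P = 612.72, x_E = 767.78, x_H = 463.78

I − A =
  [   0.90    -0.45    -0.25]
  [  -0.40     0.80    -0.30]
  [  -0.30    -0.10     0.95]
Cofactors of I−A, C_ij = (−1)^(i+j)·(minor ij) (rows/columns in the sector order above):
  C_11 = (0.80)(0.95) − (-0.30)(-0.10) = 0.7300
  C_12 = −[(-0.40)(0.95) − (-0.30)(-0.30)] = 0.4700
  C_13 = (-0.40)(-0.10) − (0.80)(-0.30) = 0.2800
  C_21 = −[(-0.45)(0.95) − (-0.25)(-0.10)] = 0.4525
  C_22 = (0.90)(0.95) − (-0.25)(-0.30) = 0.7800
  C_23 = −[(0.90)(-0.10) − (-0.45)(-0.30)] = 0.2250
  C_31 = (-0.45)(-0.30) − (-0.25)(0.80) = 0.3350
  C_32 = −[(0.90)(-0.30) − (-0.25)(-0.40)] = 0.3700
  C_33 = (0.90)(0.80) − (-0.45)(-0.40) = 0.5400
det(I−A) = Σ_j (I−A)_1j·C_1j = (0.90)(0.7300) + (-0.45)(0.4700) + (-0.25)(0.2800) = 0.3755
adj(I−A) = Cᵀ =
  [ 0.7300   0.4525   0.3350]
  [ 0.4700   0.7800   0.3700]
  [ 0.2800   0.2250   0.5400]
(I − A)⁻¹ = adj(I−A) / det(I−A) ≈
  [   1.9441     1.2051     0.8921]
  [   1.2517     2.0772     0.9854]
  [   0.7457     0.5992     1.4381]
x = (I − A)⁻¹ d = adj(I−A)·d / det(I−A), with det(I−A) = 0.3755:
  x_P = (0.7300·90 + 0.4525·230 + 0.3350·180) / 0.3755 = 230.075 / 0.3755 ≈ 612.72
  x_E = (0.4700·90 + 0.7800·230 + 0.3700·180) / 0.3755 = 288.30 / 0.3755 ≈ 767.78
  x_H = (0.2800·90 + 0.2250·230 + 0.5400·180) / 0.3755 = 174.15 / 0.3755 ≈ 463.78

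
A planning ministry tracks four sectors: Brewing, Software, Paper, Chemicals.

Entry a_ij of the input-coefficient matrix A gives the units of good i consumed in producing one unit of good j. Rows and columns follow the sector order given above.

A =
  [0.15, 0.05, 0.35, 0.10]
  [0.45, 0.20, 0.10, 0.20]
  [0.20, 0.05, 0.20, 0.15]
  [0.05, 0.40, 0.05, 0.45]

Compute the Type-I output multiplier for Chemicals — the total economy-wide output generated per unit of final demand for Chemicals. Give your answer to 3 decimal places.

I − A =
  [   0.85    -0.05    -0.35    -0.10]
  [  -0.45     0.80    -0.10    -0.20]
  [  -0.20    -0.05     0.80    -0.15]
  [  -0.05    -0.40    -0.05     0.55]
Compute the cofactors C_ij = (−1)^(i+j)·(3×3 minor ij) of I−A; the adjugate is their transpose:
adj(I−A) = Cᵀ =
  [ 0.272750   0.084500   0.137250   0.117750]
  [ 0.216375   0.321500   0.147125   0.196375]
  [ 0.117875   0.088000   0.271125   0.127375]
  [ 0.192875   0.249500   0.144125   0.456875]
det(I−A) = Σ_j (I−A)_1j·C_1j = (0.85)(0.272750) + (-0.05)(0.216375) + (-0.35)(0.117875) + (-0.10)(0.192875) = 0.160475
(I − A)⁻¹ = adj(I−A) / det(I−A) ≈
  [   1.6996     0.5266     0.8553     0.7338]
  [   1.3483     2.0034     0.9168     1.2237]
  [   0.7345     0.5484     1.6895     0.7937]
  [   1.2019     1.5548     0.8981     2.8470]
The output multiplier for sector j is the column-j sum of the Leontief inverse (I − A)⁻¹ = adj(I−A) / det(I−A).
Column C of adj(I−A): (0.117750, 0.196375, 0.127375, 0.456875); det(I−A) = 0.160475.
m_C = (0.117750 + 0.196375 + 0.127375 + 0.456875) / 0.160475 = 0.898375 / 0.160475 ≈ 5.598.

m_C = 5.598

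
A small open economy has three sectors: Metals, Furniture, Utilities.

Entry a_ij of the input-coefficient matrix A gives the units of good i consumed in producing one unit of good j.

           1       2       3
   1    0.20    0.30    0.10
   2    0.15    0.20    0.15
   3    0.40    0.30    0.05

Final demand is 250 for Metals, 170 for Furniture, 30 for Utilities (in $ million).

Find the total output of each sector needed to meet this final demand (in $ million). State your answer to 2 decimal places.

x_1 = 497.21, x_2 = 372.99, x_3 = 358.72

I − A =
  [   0.80    -0.30    -0.10]
  [  -0.15     0.80    -0.15]
  [  -0.40    -0.30     0.95]
Cofactors of I−A, C_ij = (−1)^(i+j)·(minor ij) (rows/columns in the sector order above):
  C_11 = (0.80)(0.95) − (-0.15)(-0.30) = 0.7150
  C_12 = −[(-0.15)(0.95) − (-0.15)(-0.40)] = 0.2025
  C_13 = (-0.15)(-0.30) − (0.80)(-0.40) = 0.3650
  C_21 = −[(-0.30)(0.95) − (-0.10)(-0.30)] = 0.3150
  C_22 = (0.80)(0.95) − (-0.10)(-0.40) = 0.7200
  C_23 = −[(0.80)(-0.30) − (-0.30)(-0.40)] = 0.3600
  C_31 = (-0.30)(-0.15) − (-0.10)(0.80) = 0.1250
  C_32 = −[(0.80)(-0.15) − (-0.10)(-0.15)] = 0.1350
  C_33 = (0.80)(0.80) − (-0.30)(-0.15) = 0.5950
det(I−A) = Σ_j (I−A)_1j·C_1j = (0.80)(0.7150) + (-0.30)(0.2025) + (-0.10)(0.3650) = 0.47475
adj(I−A) = Cᵀ =
  [ 0.7150   0.3150   0.1250]
  [ 0.2025   0.7200   0.1350]
  [ 0.3650   0.3600   0.5950]
(I − A)⁻¹ = adj(I−A) / det(I−A) ≈
  [   1.5061     0.6635     0.2633]
  [   0.4265     1.5166     0.2844]
  [   0.7688     0.7583     1.2533]
x = (I − A)⁻¹ d = adj(I−A)·d / det(I−A), with det(I−A) = 0.47475:
  x_1 = (0.7150·250 + 0.3150·170 + 0.1250·30) / 0.47475 = 236.05 / 0.47475 ≈ 497.21
  x_2 = (0.2025·250 + 0.7200·170 + 0.1350·30) / 0.47475 = 177.075 / 0.47475 ≈ 372.99
  x_3 = (0.3650·250 + 0.3600·170 + 0.5950·30) / 0.47475 = 170.30 / 0.47475 ≈ 358.72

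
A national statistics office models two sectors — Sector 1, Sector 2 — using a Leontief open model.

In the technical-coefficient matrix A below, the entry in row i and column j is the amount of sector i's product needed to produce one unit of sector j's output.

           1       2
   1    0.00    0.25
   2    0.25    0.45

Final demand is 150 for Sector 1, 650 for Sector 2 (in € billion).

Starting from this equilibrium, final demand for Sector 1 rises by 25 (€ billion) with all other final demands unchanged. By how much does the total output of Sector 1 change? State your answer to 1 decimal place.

Δx_1 = 28.2

I − A =
  [   1.00    -0.25]
  [  -0.25     0.55]
det(I−A) = (1.00)(0.55) − (-0.25)(-0.25) = 0.4875
adj(I−A) = [[0.55, 0.25], [0.25, 1.00]]
(I − A)⁻¹ = adj(I−A) / det(I−A) ≈
  [   1.1282     0.5128]
  [   0.5128     2.0513]
Δx = (I − A)⁻¹ Δd with Δd having +25 in the Sector 1 component and 0 elsewhere.
So Δx_1 = L_11 · (+25), where L_11 = adj(I−A)_11 / det(I−A) = 0.55 / 0.4875.
Δx_1 = 0.55 × (+25) / 0.4875 = 13.75 / 0.4875 ≈ 28.2.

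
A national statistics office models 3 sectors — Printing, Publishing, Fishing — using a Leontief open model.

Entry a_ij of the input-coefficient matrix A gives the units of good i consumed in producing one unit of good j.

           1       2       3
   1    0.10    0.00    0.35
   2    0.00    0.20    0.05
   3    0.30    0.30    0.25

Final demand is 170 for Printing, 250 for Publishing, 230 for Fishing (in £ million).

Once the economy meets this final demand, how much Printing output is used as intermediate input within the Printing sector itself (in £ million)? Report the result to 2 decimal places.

I − A =
  [   0.90     0.00    -0.35]
  [   0.00     0.80    -0.05]
  [  -0.30    -0.30     0.75]
Cofactors of I−A, C_ij = (−1)^(i+j)·(minor ij) (rows/columns in the sector order above):
  C_11 = (0.80)(0.75) − (-0.05)(-0.30) = 0.5850
  C_12 = −[(0.00)(0.75) − (-0.05)(-0.30)] = 0.0150
  C_13 = (0.00)(-0.30) − (0.80)(-0.30) = 0.2400
  C_21 = −[(0.00)(0.75) − (-0.35)(-0.30)] = 0.1050
  C_22 = (0.90)(0.75) − (-0.35)(-0.30) = 0.5700
  C_23 = −[(0.90)(-0.30) − (0.00)(-0.30)] = 0.2700
  C_31 = (0.00)(-0.05) − (-0.35)(0.80) = 0.2800
  C_32 = −[(0.90)(-0.05) − (-0.35)(0.00)] = 0.0450
  C_33 = (0.90)(0.80) − (0.00)(0.00) = 0.7200
det(I−A) = Σ_j (I−A)_1j·C_1j = (0.90)(0.5850) + (0.00)(0.0150) + (-0.35)(0.2400) = 0.4425
adj(I−A) = Cᵀ =
  [ 0.5850   0.1050   0.2800]
  [ 0.0150   0.5700   0.0450]
  [ 0.2400   0.2700   0.7200]
(I − A)⁻¹ = adj(I−A) / det(I−A) ≈
  [   1.3220     0.2373     0.6328]
  [   0.0339     1.2881     0.1017]
  [   0.5424     0.6102     1.6271]
First solve x = (I − A)⁻¹ d = adj(I−A)·d / det(I−A); in particular x_1 = (0.5850·170 + 0.1050·250 + 0.2800·230) / 0.4425 = 190.10 / 0.4425 ≈ 429.6045.
Intermediate flow from 1 to 1: z_11 = a_11 · x_1 = 0.10 × 190.10 / 0.4425 = 19.01 / 0.4425 ≈ 42.96.

z_11 = 42.96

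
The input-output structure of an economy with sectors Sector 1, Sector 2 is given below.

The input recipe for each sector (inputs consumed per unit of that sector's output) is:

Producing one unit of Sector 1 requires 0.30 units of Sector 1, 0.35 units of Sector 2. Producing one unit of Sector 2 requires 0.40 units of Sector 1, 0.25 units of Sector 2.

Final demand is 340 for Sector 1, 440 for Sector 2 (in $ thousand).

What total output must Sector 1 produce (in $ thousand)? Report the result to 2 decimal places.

I − A =
  [   0.70    -0.40]
  [  -0.35     0.75]
det(I−A) = (0.70)(0.75) − (-0.40)(-0.35) = 0.3850
adj(I−A) = [[0.75, 0.40], [0.35, 0.70]]
(I − A)⁻¹ = adj(I−A) / det(I−A) ≈
  [   1.9481     1.0390]
  [   0.9091     1.8182]
x = (I − A)⁻¹ d = adj(I−A)·d / det(I−A), with det(I−A) = 0.3850:
  x_1 = (0.75·340 + 0.40·440) / 0.3850 = 431.00 / 0.3850 ≈ 1119.48
  x_2 = (0.35·340 + 0.70·440) / 0.3850 = 427.00 / 0.3850 ≈ 1109.09

x_1 = 1119.48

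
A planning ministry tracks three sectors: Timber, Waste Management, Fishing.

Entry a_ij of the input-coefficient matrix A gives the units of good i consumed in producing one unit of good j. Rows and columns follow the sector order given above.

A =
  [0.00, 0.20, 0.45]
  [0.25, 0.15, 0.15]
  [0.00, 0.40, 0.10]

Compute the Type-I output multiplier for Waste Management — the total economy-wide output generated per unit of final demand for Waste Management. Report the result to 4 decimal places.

m_2 = 2.6992

I − A =
  [   1.00    -0.20    -0.45]
  [  -0.25     0.85    -0.15]
  [   0.00    -0.40     0.90]
Cofactors of I−A, C_ij = (−1)^(i+j)·(minor ij) (rows/columns in the sector order above):
  C_11 = (0.85)(0.90) − (-0.15)(-0.40) = 0.7050
  C_12 = −[(-0.25)(0.90) − (-0.15)(0.00)] = 0.2250
  C_13 = (-0.25)(-0.40) − (0.85)(0.00) = 0.1000
  C_21 = −[(-0.20)(0.90) − (-0.45)(-0.40)] = 0.3600
  C_22 = (1.00)(0.90) − (-0.45)(0.00) = 0.9000
  C_23 = −[(1.00)(-0.40) − (-0.20)(0.00)] = 0.4000
  C_31 = (-0.20)(-0.15) − (-0.45)(0.85) = 0.4125
  C_32 = −[(1.00)(-0.15) − (-0.45)(-0.25)] = 0.2625
  C_33 = (1.00)(0.85) − (-0.20)(-0.25) = 0.8000
det(I−A) = Σ_j (I−A)_1j·C_1j = (1.00)(0.7050) + (-0.20)(0.2250) + (-0.45)(0.1000) = 0.6150
adj(I−A) = Cᵀ =
  [ 0.7050   0.3600   0.4125]
  [ 0.2250   0.9000   0.2625]
  [ 0.1000   0.4000   0.8000]
(I − A)⁻¹ = adj(I−A) / det(I−A) ≈
  [   1.14634     0.58537     0.67073]
  [   0.36585     1.46341     0.42683]
  [   0.16260     0.65041     1.30081]
The output multiplier for sector j is the column-j sum of the Leontief inverse (I − A)⁻¹ = adj(I−A) / det(I−A).
Column 2 of adj(I−A): (0.3600, 0.9000, 0.4000); det(I−A) = 0.6150.
m_2 = (0.3600 + 0.9000 + 0.4000) / 0.6150 = 1.66 / 0.6150 ≈ 2.6992.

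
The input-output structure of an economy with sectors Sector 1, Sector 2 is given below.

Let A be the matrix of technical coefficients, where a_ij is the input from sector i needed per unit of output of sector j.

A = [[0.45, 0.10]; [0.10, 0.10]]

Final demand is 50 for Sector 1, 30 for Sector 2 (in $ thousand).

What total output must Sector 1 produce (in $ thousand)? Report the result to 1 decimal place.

I − A =
  [   0.55    -0.10]
  [  -0.10     0.90]
det(I−A) = (0.55)(0.90) − (-0.10)(-0.10) = 0.4850
adj(I−A) = [[0.90, 0.10], [0.10, 0.55]]
(I − A)⁻¹ = adj(I−A) / det(I−A) ≈
  [   1.8557     0.2062]
  [   0.2062     1.1340]
x = (I − A)⁻¹ d = adj(I−A)·d / det(I−A), with det(I−A) = 0.4850:
  x_1 = (0.90·50 + 0.10·30) / 0.4850 = 48.00 / 0.4850 ≈ 99.0
  x_2 = (0.10·50 + 0.55·30) / 0.4850 = 21.50 / 0.4850 ≈ 44.3

x_1 = 99.0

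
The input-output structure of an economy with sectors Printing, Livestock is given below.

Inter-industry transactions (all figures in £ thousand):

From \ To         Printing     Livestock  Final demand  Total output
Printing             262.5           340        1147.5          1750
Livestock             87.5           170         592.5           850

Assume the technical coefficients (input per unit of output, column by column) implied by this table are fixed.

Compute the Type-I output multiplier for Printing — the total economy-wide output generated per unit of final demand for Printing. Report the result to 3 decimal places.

m_1 = 1.288

Technical coefficients a_ij = z_ij / X_j:
  a_11 = 262.5/1750 = 0.15, a_21 = 87.5/1750 = 0.05
  a_12 = 340/850 = 0.40, a_22 = 170/850 = 0.20
I − A =
  [   0.85    -0.40]
  [  -0.05     0.80]
det(I−A) = (0.85)(0.80) − (-0.40)(-0.05) = 0.6600
adj(I−A) = [[0.80, 0.40], [0.05, 0.85]]
(I − A)⁻¹ = adj(I−A) / det(I−A) ≈
  [   1.2121     0.6061]
  [   0.0758     1.2879]
The output multiplier for sector j is the column-j sum of the Leontief inverse (I − A)⁻¹ = adj(I−A) / det(I−A).
Column 1 of adj(I−A): (0.80, 0.05); det(I−A) = 0.6600.
m_1 = (0.80 + 0.05) / 0.6600 = 0.85 / 0.6600 ≈ 1.288.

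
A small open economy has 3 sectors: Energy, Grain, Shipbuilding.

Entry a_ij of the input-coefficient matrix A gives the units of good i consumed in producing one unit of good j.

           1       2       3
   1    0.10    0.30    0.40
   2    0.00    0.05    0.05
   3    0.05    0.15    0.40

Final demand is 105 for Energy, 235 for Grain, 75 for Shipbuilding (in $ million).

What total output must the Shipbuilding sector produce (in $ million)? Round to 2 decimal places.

x_3 = 214.52

I − A =
  [   0.90    -0.30    -0.40]
  [   0.00     0.95    -0.05]
  [  -0.05    -0.15     0.60]
Cofactors of I−A, C_ij = (−1)^(i+j)·(minor ij) (rows/columns in the sector order above):
  C_11 = (0.95)(0.60) − (-0.05)(-0.15) = 0.5625
  C_12 = −[(0.00)(0.60) − (-0.05)(-0.05)] = 0.0025
  C_13 = (0.00)(-0.15) − (0.95)(-0.05) = 0.0475
  C_21 = −[(-0.30)(0.60) − (-0.40)(-0.15)] = 0.2400
  C_22 = (0.90)(0.60) − (-0.40)(-0.05) = 0.5200
  C_23 = −[(0.90)(-0.15) − (-0.30)(-0.05)] = 0.1500
  C_31 = (-0.30)(-0.05) − (-0.40)(0.95) = 0.3950
  C_32 = −[(0.90)(-0.05) − (-0.40)(0.00)] = 0.0450
  C_33 = (0.90)(0.95) − (-0.30)(0.00) = 0.8550
det(I−A) = Σ_j (I−A)_1j·C_1j = (0.90)(0.5625) + (-0.30)(0.0025) + (-0.40)(0.0475) = 0.4865
adj(I−A) = Cᵀ =
  [ 0.5625   0.2400   0.3950]
  [ 0.0025   0.5200   0.0450]
  [ 0.0475   0.1500   0.8550]
(I − A)⁻¹ = adj(I−A) / det(I−A) ≈
  [   1.1562     0.4933     0.8119]
  [   0.0051     1.0689     0.0925]
  [   0.0976     0.3083     1.7575]
x = (I − A)⁻¹ d = adj(I−A)·d / det(I−A), with det(I−A) = 0.4865:
  x_1 = (0.5625·105 + 0.2400·235 + 0.3950·75) / 0.4865 = 145.0875 / 0.4865 ≈ 298.23
  x_2 = (0.0025·105 + 0.5200·235 + 0.0450·75) / 0.4865 = 125.8375 / 0.4865 ≈ 258.66
  x_3 = (0.0475·105 + 0.1500·235 + 0.8550·75) / 0.4865 = 104.3625 / 0.4865 ≈ 214.52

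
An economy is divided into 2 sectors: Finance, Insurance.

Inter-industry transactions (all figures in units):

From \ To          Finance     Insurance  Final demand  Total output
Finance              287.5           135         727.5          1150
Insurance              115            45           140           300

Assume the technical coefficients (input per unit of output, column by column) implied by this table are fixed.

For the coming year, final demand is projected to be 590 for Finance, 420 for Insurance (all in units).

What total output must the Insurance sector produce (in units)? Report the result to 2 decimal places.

Technical coefficients a_ij = z_ij / X_j:
  a_11 = 287.5/1150 = 0.25, a_21 = 115/1150 = 0.10
  a_12 = 135/300 = 0.45, a_22 = 45/300 = 0.15
I − A =
  [   0.75    -0.45]
  [  -0.10     0.85]
det(I−A) = (0.75)(0.85) − (-0.45)(-0.10) = 0.5925
adj(I−A) = [[0.85, 0.45], [0.10, 0.75]]
(I − A)⁻¹ = adj(I−A) / det(I−A) ≈
  [   1.4346     0.7595]
  [   0.1688     1.2658]
x = (I − A)⁻¹ d = adj(I−A)·d / det(I−A), with det(I−A) = 0.5925:
  x_1 = (0.85·590 + 0.45·420) / 0.5925 = 690.50 / 0.5925 ≈ 1165.40
  x_2 = (0.10·590 + 0.75·420) / 0.5925 = 374.00 / 0.5925 ≈ 631.22

x_2 = 631.22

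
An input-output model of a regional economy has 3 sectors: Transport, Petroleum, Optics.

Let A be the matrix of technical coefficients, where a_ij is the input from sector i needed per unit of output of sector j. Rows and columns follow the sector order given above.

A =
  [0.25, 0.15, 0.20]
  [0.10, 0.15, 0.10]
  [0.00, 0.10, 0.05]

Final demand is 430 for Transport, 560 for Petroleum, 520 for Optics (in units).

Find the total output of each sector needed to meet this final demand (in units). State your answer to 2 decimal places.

I − A =
  [   0.75    -0.15    -0.20]
  [  -0.10     0.85    -0.10]
  [   0.00    -0.10     0.95]
Cofactors of I−A, C_ij = (−1)^(i+j)·(minor ij) (rows/columns in the sector order above):
  C_11 = (0.85)(0.95) − (-0.10)(-0.10) = 0.7975
  C_12 = −[(-0.10)(0.95) − (-0.10)(0.00)] = 0.0950
  C_13 = (-0.10)(-0.10) − (0.85)(0.00) = 0.0100
  C_21 = −[(-0.15)(0.95) − (-0.20)(-0.10)] = 0.1625
  C_22 = (0.75)(0.95) − (-0.20)(0.00) = 0.7125
  C_23 = −[(0.75)(-0.10) − (-0.15)(0.00)] = 0.0750
  C_31 = (-0.15)(-0.10) − (-0.20)(0.85) = 0.1850
  C_32 = −[(0.75)(-0.10) − (-0.20)(-0.10)] = 0.0950
  C_33 = (0.75)(0.85) − (-0.15)(-0.10) = 0.6225
det(I−A) = Σ_j (I−A)_1j·C_1j = (0.75)(0.7975) + (-0.15)(0.0950) + (-0.20)(0.0100) = 0.581875
adj(I−A) = Cᵀ =
  [ 0.7975   0.1625   0.1850]
  [ 0.0950   0.7125   0.0950]
  [ 0.0100   0.0750   0.6225]
(I − A)⁻¹ = adj(I−A) / det(I−A) ≈
  [   1.3706     0.2793     0.3179]
  [   0.1633     1.2245     0.1633]
  [   0.0172     0.1289     1.0698]
x = (I − A)⁻¹ d = adj(I−A)·d / det(I−A), with det(I−A) = 0.581875:
  x_T = (0.7975·430 + 0.1625·560 + 0.1850·520) / 0.581875 = 530.125 / 0.581875 ≈ 911.06
  x_P = (0.0950·430 + 0.7125·560 + 0.0950·520) / 0.581875 = 489.25 / 0.581875 ≈ 840.82
  x_O = (0.0100·430 + 0.0750·560 + 0.6225·520) / 0.581875 = 370.00 / 0.581875 ≈ 635.88

x_T = 911.06, x_P = 840.82, x_O = 635.88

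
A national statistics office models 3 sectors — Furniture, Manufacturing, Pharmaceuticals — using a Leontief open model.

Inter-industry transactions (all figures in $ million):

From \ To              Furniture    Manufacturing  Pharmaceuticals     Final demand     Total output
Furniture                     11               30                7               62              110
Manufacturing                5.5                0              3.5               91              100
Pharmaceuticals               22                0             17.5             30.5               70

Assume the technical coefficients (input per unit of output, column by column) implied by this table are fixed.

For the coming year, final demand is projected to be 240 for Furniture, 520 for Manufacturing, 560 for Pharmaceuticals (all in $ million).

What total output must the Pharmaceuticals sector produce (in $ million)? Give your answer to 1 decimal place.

Technical coefficients a_ij = z_ij / X_j:
  a_11 = 11/110 = 0.10, a_21 = 5.5/110 = 0.05, a_31 = 22/110 = 0.20
  a_12 = 30/100 = 0.30, a_22 = 0/100 = 0.00, a_32 = 0/100 = 0.00
  a_13 = 7/70 = 0.10, a_23 = 3.5/70 = 0.05, a_33 = 17.5/70 = 0.25
I − A =
  [   0.90    -0.30    -0.10]
  [  -0.05     1.00    -0.05]
  [  -0.20     0.00     0.75]
Cofactors of I−A, C_ij = (−1)^(i+j)·(minor ij) (rows/columns in the sector order above):
  C_11 = (1.00)(0.75) − (-0.05)(0.00) = 0.7500
  C_12 = −[(-0.05)(0.75) − (-0.05)(-0.20)] = 0.0475
  C_13 = (-0.05)(0.00) − (1.00)(-0.20) = 0.2000
  C_21 = −[(-0.30)(0.75) − (-0.10)(0.00)] = 0.2250
  C_22 = (0.90)(0.75) − (-0.10)(-0.20) = 0.6550
  C_23 = −[(0.90)(0.00) − (-0.30)(-0.20)] = 0.0600
  C_31 = (-0.30)(-0.05) − (-0.10)(1.00) = 0.1150
  C_32 = −[(0.90)(-0.05) − (-0.10)(-0.05)] = 0.0500
  C_33 = (0.90)(1.00) − (-0.30)(-0.05) = 0.8850
det(I−A) = Σ_j (I−A)_1j·C_1j = (0.90)(0.7500) + (-0.30)(0.0475) + (-0.10)(0.2000) = 0.64075
adj(I−A) = Cᵀ =
  [ 0.7500   0.2250   0.1150]
  [ 0.0475   0.6550   0.0500]
  [ 0.2000   0.0600   0.8850]
(I − A)⁻¹ = adj(I−A) / det(I−A) ≈
  [   1.1705     0.3512     0.1795]
  [   0.0741     1.0222     0.0780]
  [   0.3121     0.0936     1.3812]
x = (I − A)⁻¹ d = adj(I−A)·d / det(I−A), with det(I−A) = 0.64075:
  x_1 = (0.7500·240 + 0.2250·520 + 0.1150·560) / 0.64075 = 361.40 / 0.64075 ≈ 564.0
  x_2 = (0.0475·240 + 0.6550·520 + 0.0500·560) / 0.64075 = 380.00 / 0.64075 ≈ 593.1
  x_3 = (0.2000·240 + 0.0600·520 + 0.8850·560) / 0.64075 = 574.80 / 0.64075 ≈ 897.1

x_3 = 897.1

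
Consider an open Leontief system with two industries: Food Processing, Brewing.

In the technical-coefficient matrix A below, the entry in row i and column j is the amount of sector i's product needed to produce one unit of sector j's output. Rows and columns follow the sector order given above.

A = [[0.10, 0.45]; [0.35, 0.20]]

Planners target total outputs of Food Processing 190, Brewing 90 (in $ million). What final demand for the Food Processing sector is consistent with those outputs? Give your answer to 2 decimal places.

I − A =
  [   0.90    -0.45]
  [  -0.35     0.80]
d = (I − A) x:
  d_1 = (+0.90)·190 + (-0.45)·90 = 130.50
  d_2 = (-0.35)·190 + (+0.80)·90 = 5.50

d_1 = 130.50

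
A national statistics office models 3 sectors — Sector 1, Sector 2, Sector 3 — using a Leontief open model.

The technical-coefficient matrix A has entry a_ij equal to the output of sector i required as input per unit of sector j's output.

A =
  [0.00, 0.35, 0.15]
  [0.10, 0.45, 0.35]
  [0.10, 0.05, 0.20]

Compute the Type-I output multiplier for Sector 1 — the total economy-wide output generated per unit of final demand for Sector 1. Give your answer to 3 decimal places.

m_1 = 1.601

I − A =
  [   1.00    -0.35    -0.15]
  [  -0.10     0.55    -0.35]
  [  -0.10    -0.05     0.80]
Cofactors of I−A, C_ij = (−1)^(i+j)·(minor ij) (rows/columns in the sector order above):
  C_11 = (0.55)(0.80) − (-0.35)(-0.05) = 0.4225
  C_12 = −[(-0.10)(0.80) − (-0.35)(-0.10)] = 0.1150
  C_13 = (-0.10)(-0.05) − (0.55)(-0.10) = 0.0600
  C_21 = −[(-0.35)(0.80) − (-0.15)(-0.05)] = 0.2875
  C_22 = (1.00)(0.80) − (-0.15)(-0.10) = 0.7850
  C_23 = −[(1.00)(-0.05) − (-0.35)(-0.10)] = 0.0850
  C_31 = (-0.35)(-0.35) − (-0.15)(0.55) = 0.2050
  C_32 = −[(1.00)(-0.35) − (-0.15)(-0.10)] = 0.3650
  C_33 = (1.00)(0.55) − (-0.35)(-0.10) = 0.5150
det(I−A) = Σ_j (I−A)_1j·C_1j = (1.00)(0.4225) + (-0.35)(0.1150) + (-0.15)(0.0600) = 0.37325
adj(I−A) = Cᵀ =
  [ 0.4225   0.2875   0.2050]
  [ 0.1150   0.7850   0.3650]
  [ 0.0600   0.0850   0.5150]
(I − A)⁻¹ = adj(I−A) / det(I−A) ≈
  [   1.1319     0.7703     0.5492]
  [   0.3081     2.1031     0.9779]
  [   0.1608     0.2277     1.3798]
The output multiplier for sector j is the column-j sum of the Leontief inverse (I − A)⁻¹ = adj(I−A) / det(I−A).
Column 1 of adj(I−A): (0.4225, 0.1150, 0.0600); det(I−A) = 0.37325.
m_1 = (0.4225 + 0.1150 + 0.0600) / 0.37325 = 0.5975 / 0.37325 ≈ 1.601.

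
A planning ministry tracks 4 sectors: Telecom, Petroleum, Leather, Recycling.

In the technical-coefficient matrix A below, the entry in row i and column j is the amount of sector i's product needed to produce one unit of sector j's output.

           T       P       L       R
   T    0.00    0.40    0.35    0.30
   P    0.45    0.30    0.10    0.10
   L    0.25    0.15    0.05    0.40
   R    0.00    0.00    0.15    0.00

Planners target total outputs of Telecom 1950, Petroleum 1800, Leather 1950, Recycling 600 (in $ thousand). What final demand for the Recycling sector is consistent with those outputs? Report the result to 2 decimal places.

d_R = 307.50

I − A =
  [   1.00    -0.40    -0.35    -0.30]
  [  -0.45     0.70    -0.10    -0.10]
  [  -0.25    -0.15     0.95    -0.40]
  [   0.00     0.00    -0.15     1.00]
d = (I − A) x:
  d_T = (+1.00)·1950 + (-0.40)·1800 + (-0.35)·1950 + (-0.30)·600 = 367.50
  d_P = (-0.45)·1950 + (+0.70)·1800 + (-0.10)·1950 + (-0.10)·600 = 127.50
  d_L = (-0.25)·1950 + (-0.15)·1800 + (+0.95)·1950 + (-0.40)·600 = 855.00
  d_R = (+0.00)·1950 + (+0.00)·1800 + (-0.15)·1950 + (+1.00)·600 = 307.50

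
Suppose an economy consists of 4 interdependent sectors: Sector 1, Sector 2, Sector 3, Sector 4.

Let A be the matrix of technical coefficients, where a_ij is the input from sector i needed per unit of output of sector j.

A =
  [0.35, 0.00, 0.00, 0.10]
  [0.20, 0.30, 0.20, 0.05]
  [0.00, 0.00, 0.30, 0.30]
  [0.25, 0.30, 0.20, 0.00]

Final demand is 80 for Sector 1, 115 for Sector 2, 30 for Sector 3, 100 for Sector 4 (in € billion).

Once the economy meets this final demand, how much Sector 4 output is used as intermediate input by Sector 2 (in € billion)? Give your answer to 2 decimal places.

z_42 = 81.50

I − A =
  [   0.65     0.00     0.00    -0.10]
  [  -0.20     0.70    -0.20    -0.05]
  [   0.00     0.00     0.70    -0.30]
  [  -0.25    -0.30    -0.20     1.00]
Compute the cofactors C_ij = (−1)^(i+j)·(3×3 minor ij) of I−A; the adjugate is their transpose:
adj(I−A) = Cᵀ =
  [ 0.41950   0.02100   0.02000   0.04900]
  [ 0.15175   0.39850   0.13550   0.07575]
  [ 0.07050   0.05850   0.42175   0.13650]
  [ 0.16450   0.13650   0.13000   0.31850]
det(I−A) = Σ_j (I−A)_1j·C_1j = (0.65)(0.41950) + (0.00)(0.15175) + (0.00)(0.07050) + (-0.10)(0.16450) = 0.256225
(I − A)⁻¹ = adj(I−A) / det(I−A) ≈
  [   1.6372     0.0820     0.0781     0.1912]
  [   0.5923     1.5553     0.5288     0.2956]
  [   0.2751     0.2283     1.6460     0.5327]
  [   0.6420     0.5327     0.5074     1.2430]
First solve x = (I − A)⁻¹ d = adj(I−A)·d / det(I−A); in particular x_2 = (0.15175·80 + 0.39850·115 + 0.13550·30 + 0.07575·100) / 0.256225 = 69.6075 / 0.256225 ≈ 271.6655.
Intermediate flow from 4 to 2: z_42 = a_42 · x_2 = 0.30 × 69.6075 / 0.256225 = 20.88225 / 0.256225 ≈ 81.50.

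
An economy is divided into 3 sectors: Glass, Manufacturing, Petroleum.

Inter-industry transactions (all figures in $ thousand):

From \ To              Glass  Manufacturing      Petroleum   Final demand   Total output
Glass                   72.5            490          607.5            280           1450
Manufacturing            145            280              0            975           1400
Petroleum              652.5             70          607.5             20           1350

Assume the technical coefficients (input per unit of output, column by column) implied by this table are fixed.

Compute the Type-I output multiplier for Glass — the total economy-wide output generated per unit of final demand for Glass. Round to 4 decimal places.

Technical coefficients a_ij = z_ij / X_j:
  a_11 = 72.5/1450 = 0.05, a_21 = 145/1450 = 0.10, a_31 = 652.5/1450 = 0.45
  a_12 = 490/1400 = 0.35, a_22 = 280/1400 = 0.20, a_32 = 70/1400 = 0.05
  a_13 = 607.5/1350 = 0.45, a_23 = 0/1350 = 0.00, a_33 = 607.5/1350 = 0.45
I − A =
  [   0.95    -0.35    -0.45]
  [  -0.10     0.80     0.00]
  [  -0.45    -0.05     0.55]
Cofactors of I−A, C_ij = (−1)^(i+j)·(minor ij) (rows/columns in the sector order above):
  C_11 = (0.80)(0.55) − (0.00)(-0.05) = 0.4400
  C_12 = −[(-0.10)(0.55) − (0.00)(-0.45)] = 0.0550
  C_13 = (-0.10)(-0.05) − (0.80)(-0.45) = 0.3650
  C_21 = −[(-0.35)(0.55) − (-0.45)(-0.05)] = 0.2150
  C_22 = (0.95)(0.55) − (-0.45)(-0.45) = 0.3200
  C_23 = −[(0.95)(-0.05) − (-0.35)(-0.45)] = 0.2050
  C_31 = (-0.35)(0.00) − (-0.45)(0.80) = 0.3600
  C_32 = −[(0.95)(0.00) − (-0.45)(-0.10)] = 0.0450
  C_33 = (0.95)(0.80) − (-0.35)(-0.10) = 0.7250
det(I−A) = Σ_j (I−A)_1j·C_1j = (0.95)(0.4400) + (-0.35)(0.0550) + (-0.45)(0.3650) = 0.2345
adj(I−A) = Cᵀ =
  [ 0.4400   0.2150   0.3600]
  [ 0.0550   0.3200   0.0450]
  [ 0.3650   0.2050   0.7250]
(I − A)⁻¹ = adj(I−A) / det(I−A) ≈
  [   1.87633     0.91684     1.53518]
  [   0.23454     1.36461     0.19190]
  [   1.55650     0.87420     3.09168]
The output multiplier for sector j is the column-j sum of the Leontief inverse (I − A)⁻¹ = adj(I−A) / det(I−A).
Column 1 of adj(I−A): (0.4400, 0.0550, 0.3650); det(I−A) = 0.2345.
m_1 = (0.4400 + 0.0550 + 0.3650) / 0.2345 = 0.86 / 0.2345 ≈ 3.6674.

m_1 = 3.6674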